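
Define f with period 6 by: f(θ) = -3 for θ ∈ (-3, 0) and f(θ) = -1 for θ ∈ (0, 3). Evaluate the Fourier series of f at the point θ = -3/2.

-3

f is continuous at θ = -3/2 with value -3, so the series converges to -3 there.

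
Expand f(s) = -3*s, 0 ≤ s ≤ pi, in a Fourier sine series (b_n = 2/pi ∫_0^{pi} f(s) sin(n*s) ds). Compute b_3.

-2

b_3 = 2/pi ∫_0^{pi} (-3*s) sin(3*s) ds.
Integrating by parts (boundary term plus one more integral), an antiderivative of (-3*s) sin(3*s) is s*cos(3*s) - sin(3*s)/3; evaluating from 0 to pi: ∫_{0}^{pi} (-3*s) sin(3*s) ds = (-pi) - (0) = -pi.
Hence b_3 = (2/pi)·(-pi) = -2.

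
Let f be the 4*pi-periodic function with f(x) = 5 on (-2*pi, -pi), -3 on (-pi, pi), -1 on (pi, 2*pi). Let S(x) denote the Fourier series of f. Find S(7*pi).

1

x = 7*pi differs from x = -pi by 2 full period(s), and the series is 4*pi-periodic.
At x = -pi the one-sided limits are f(-pi^-) = 5 and f(-pi^+) = -3.
By Dirichlet's theorem the series converges to their average, [(5) + (-3)]/2 = 1.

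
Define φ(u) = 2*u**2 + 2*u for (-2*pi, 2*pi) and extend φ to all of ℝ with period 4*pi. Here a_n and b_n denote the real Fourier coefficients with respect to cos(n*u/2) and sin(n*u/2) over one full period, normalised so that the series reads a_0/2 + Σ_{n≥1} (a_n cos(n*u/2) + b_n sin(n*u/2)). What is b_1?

8

b_1 = (1/(2*pi)) ∫_{-2*pi}^{2*pi} φ(u) sin(u/2) du.
Integrating by parts twice (tabular method), an antiderivative of (2*u**2 + 2*u) sin(u/2) is -4*u**2*cos(u/2) + 16*u*sin(u/2) - 4*u*cos(u/2) + 8*sin(u/2) + 32*cos(u/2); evaluating from -2*pi to 2*pi: ∫_{-2*pi}^{2*pi} (2*u**2 + 2*u) sin(u/2) du = (-32 + 8*pi + 16*pi**2) - (-32 - 8*pi + 16*pi**2) = 16*pi.
Hence b_1 = (1/(2*pi))·(16*pi) = 8.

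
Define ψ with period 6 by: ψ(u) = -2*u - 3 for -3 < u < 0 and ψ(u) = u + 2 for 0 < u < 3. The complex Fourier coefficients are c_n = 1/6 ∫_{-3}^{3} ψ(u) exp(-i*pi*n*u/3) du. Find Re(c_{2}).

Since ψ is real-valued, Re(c_{2}) = 1/6 ∫_{-3}^{3} ψ(u) cos(2*pi*u/3) du = a_{2}/2.
Split the integral at the breakpoints.
Integrating by parts (boundary term plus one more integral), an antiderivative of (-2*u - 3) cos(2*pi*u/3) is -3*u*sin(2*pi*u/3)/pi - 9*sin(2*pi*u/3)/(2*pi) - 9*cos(2*pi*u/3)/(2*pi**2); evaluating from -3 to 0: ∫_{-3}^{0} (-2*u - 3) cos(2*pi*u/3) du = (-9/(2*pi**2)) - (-9/(2*pi**2)) = 0.
Integrating by parts (boundary term plus one more integral), an antiderivative of (u + 2) cos(2*pi*u/3) is 3*u*sin(2*pi*u/3)/(2*pi) + 3*sin(2*pi*u/3)/pi + 9*cos(2*pi*u/3)/(4*pi**2); evaluating from 0 to 3: ∫_{0}^{3} (u + 2) cos(2*pi*u/3) du = (9/(4*pi**2)) - (9/(4*pi**2)) = 0.
So ∫_{-3}^{3} ψ(u) cos(2*pi*u/3) du = 0.
Hence Re(c_{2}) = (1/6)·(0) = 0.

0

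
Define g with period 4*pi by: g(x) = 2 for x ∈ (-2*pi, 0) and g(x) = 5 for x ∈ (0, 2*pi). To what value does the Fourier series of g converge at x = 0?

7/2

At x = 0 the one-sided limits are g(0^-) = 2 and g(0^+) = 5.
By Dirichlet's theorem the series converges to their average, [(2) + (5)]/2 = 7/2.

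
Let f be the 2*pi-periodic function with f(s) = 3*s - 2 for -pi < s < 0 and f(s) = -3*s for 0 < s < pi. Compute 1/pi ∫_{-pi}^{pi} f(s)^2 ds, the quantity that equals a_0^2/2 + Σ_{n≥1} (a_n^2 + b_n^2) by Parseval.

1/pi ∫_{-pi}^{pi} f(s)^2 ds = 1/pi · (2*pi*(2 + 3*pi + 3*pi**2)) = 4 + 6*pi + 6*pi**2.

4 + 6*pi + 6*pi**2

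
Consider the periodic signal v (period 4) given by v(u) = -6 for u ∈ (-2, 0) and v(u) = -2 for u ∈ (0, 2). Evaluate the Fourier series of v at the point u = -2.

At u = -2 the one-sided limits are v(-2^-) = -2 and v(-2^+) = -6.
By Dirichlet's theorem the series converges to their average, [(-2) + (-6)]/2 = -4.

-4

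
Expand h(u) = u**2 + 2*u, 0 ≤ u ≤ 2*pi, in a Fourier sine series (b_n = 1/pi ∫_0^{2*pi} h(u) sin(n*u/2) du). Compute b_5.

b_5 = 1/pi ∫_0^{2*pi} (u**2 + 2*u) sin(5*u/2) du.
Integrating by parts twice (tabular method), an antiderivative of (u**2 + 2*u) sin(5*u/2) is -2*u**2*cos(5*u/2)/5 + 8*u*sin(5*u/2)/25 - 4*u*cos(5*u/2)/5 + 8*sin(5*u/2)/25 + 16*cos(5*u/2)/125; evaluating from 0 to 2*pi: ∫_{0}^{2*pi} (u**2 + 2*u) sin(5*u/2) du = (-16/125 + 8*pi/5 + 8*pi**2/5) - (16/125) = -32/125 + 8*pi/5 + 8*pi**2/5.
Hence b_5 = (1/pi)·(-32/125 + 8*pi/5 + 8*pi**2/5) = 8*(-4 + 25*pi + 25*pi**2)/(125*pi).

8*(-4 + 25*pi + 25*pi**2)/(125*pi)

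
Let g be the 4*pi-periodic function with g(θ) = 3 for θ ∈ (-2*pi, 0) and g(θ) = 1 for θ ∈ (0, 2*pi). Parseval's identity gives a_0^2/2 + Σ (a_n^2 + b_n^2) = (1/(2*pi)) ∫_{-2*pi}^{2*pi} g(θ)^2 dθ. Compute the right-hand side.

10

(1/(2*pi)) ∫_{-2*pi}^{2*pi} g(θ)^2 dθ = (1/(2*pi)) · (20*pi) = 10.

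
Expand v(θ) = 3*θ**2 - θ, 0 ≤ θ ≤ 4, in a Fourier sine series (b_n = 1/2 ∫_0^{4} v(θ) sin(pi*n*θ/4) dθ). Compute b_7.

b_7 = 1/2 ∫_0^{4} (3*θ**2 - θ) sin(7*pi*θ/4) dθ.
Integrating by parts twice (tabular method), an antiderivative of (3*θ**2 - θ) sin(7*pi*θ/4) is -12*θ**2*cos(7*pi*θ/4)/(7*pi) + 96*θ*sin(7*pi*θ/4)/(49*pi**2) + 4*θ*cos(7*pi*θ/4)/(7*pi) - 16*sin(7*pi*θ/4)/(49*pi**2) + 384*cos(7*pi*θ/4)/(343*pi**3); evaluating from 0 to 4: ∫_{0}^{4} (3*θ**2 - θ) sin(7*pi*θ/4) dθ = (16*(-24 + 539*pi**2)/(343*pi**3)) - (384/(343*pi**3)) = 16*(-48 + 539*pi**2)/(343*pi**3).
Hence b_7 = (1/2)·(16*(-48 + 539*pi**2)/(343*pi**3)) = 8*(-48 + 539*pi**2)/(343*pi**3).

8*(-48 + 539*pi**2)/(343*pi**3)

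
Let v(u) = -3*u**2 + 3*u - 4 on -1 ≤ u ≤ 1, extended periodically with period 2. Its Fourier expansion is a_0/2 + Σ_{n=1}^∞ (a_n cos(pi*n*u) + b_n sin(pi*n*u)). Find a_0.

-10

a_0 = ∫_{-1}^{1} v(u) du = -10.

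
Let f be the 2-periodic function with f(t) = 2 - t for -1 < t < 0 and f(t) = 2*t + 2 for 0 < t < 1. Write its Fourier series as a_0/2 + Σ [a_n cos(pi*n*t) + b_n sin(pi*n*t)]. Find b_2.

-1/(2*pi)

b_2 = ∫_{-1}^{1} f(t) sin(2*pi*t) dt.
Split the integral at the breakpoints.
Integrating by parts (boundary term plus one more integral), an antiderivative of (2 - t) sin(2*pi*t) is t*cos(2*pi*t)/(2*pi) - sin(2*pi*t)/(4*pi**2) - cos(2*pi*t)/pi; evaluating from -1 to 0: ∫_{-1}^{0} (2 - t) sin(2*pi*t) dt = (-1/pi) - (-3/(2*pi)) = 1/(2*pi).
Integrating by parts (boundary term plus one more integral), an antiderivative of (2*t + 2) sin(2*pi*t) is -t*cos(2*pi*t)/pi + sin(2*pi*t)/(2*pi**2) - cos(2*pi*t)/pi; evaluating from 0 to 1: ∫_{0}^{1} (2*t + 2) sin(2*pi*t) dt = (-2/pi) - (-1/pi) = -1/pi.
Summing the pieces gives b_2 = -1/(2*pi).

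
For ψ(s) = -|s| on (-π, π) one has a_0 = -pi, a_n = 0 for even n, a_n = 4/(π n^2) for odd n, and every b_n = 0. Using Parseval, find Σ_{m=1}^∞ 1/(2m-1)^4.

pi**4/96

Parseval: a_0^2/2 + Σ a_n^2 = (1/π) ∫_{-π}^{π} ψ(s)^2 ds = 2*pi**2/3.
Subtract a_0^2/2 = pi**2/2: Σ a_n^2 = pi**2/6.
Only odd n contribute, with a_n^2 = 16/(π^2 n^4), so Σ_{m≥1} 1/(2m-1)^4 = π^2·(pi**2/6)/16 = pi**4/96.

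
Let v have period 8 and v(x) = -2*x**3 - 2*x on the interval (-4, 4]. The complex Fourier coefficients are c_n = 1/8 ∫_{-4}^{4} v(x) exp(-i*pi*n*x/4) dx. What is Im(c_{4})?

-34/pi + 12/pi**3

Since v is real-valued, Im(c_{4}) = -1/8 ∫_{-4}^{4} v(x) sin(pi*x) dx = -b_{4}/2.
v is odd and sin(pi*x) is odd, so the integrand is even: ∫_{-4}^{4} v(x) sin(pi*x) dx = 2∫_0^{4} v(x) sin(pi*x) dx.
Integrating by parts three times (tabular method), an antiderivative of (-2*x**3 - 2*x) sin(pi*x) is 2*x**3*cos(pi*x)/pi - 6*x**2*sin(pi*x)/pi**2 - 12*x*cos(pi*x)/pi**3 + 2*x*cos(pi*x)/pi - 2*sin(pi*x)/pi**2 + 12*sin(pi*x)/pi**4; evaluating from 0 to 4: ∫_{0}^{4} (-2*x**3 - 2*x) sin(pi*x) dx = (-48/pi**3 + 136/pi) - (0) = -48/pi**3 + 136/pi.
So ∫_{-4}^{4} v(x) sin(pi*x) dx = -96/pi**3 + 272/pi.
Hence Im(c_{4}) = (-1/8)·(-96/pi**3 + 272/pi) = -34/pi + 12/pi**3.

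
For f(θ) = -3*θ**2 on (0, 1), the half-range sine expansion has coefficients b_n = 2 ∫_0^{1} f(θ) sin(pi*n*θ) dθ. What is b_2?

b_2 = 2 ∫_0^{1} (-3*θ**2) sin(2*pi*θ) dθ.
Integrating by parts twice (tabular method), an antiderivative of (-3*θ**2) sin(2*pi*θ) is 3*θ**2*cos(2*pi*θ)/(2*pi) - 3*θ*sin(2*pi*θ)/(2*pi**2) - 3*cos(2*pi*θ)/(4*pi**3); evaluating from 0 to 1: ∫_{0}^{1} (-3*θ**2) sin(2*pi*θ) dθ = (3*(-1 + 2*pi**2)/(4*pi**3)) - (-3/(4*pi**3)) = 3/(2*pi).
Hence b_2 = 2·(3/(2*pi)) = 3/pi.

3/pi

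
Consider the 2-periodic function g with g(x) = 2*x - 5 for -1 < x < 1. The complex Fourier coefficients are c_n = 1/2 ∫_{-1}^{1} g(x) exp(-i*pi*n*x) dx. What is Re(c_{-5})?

0

Since g is real-valued, Re(c_{-5}) = 1/2 ∫_{-1}^{1} g(x) cos(-5*pi*x) dx = a_{5}/2.
Integrating by parts (boundary term plus one more integral), an antiderivative of (2*x - 5) cos(-5*pi*x) is 2*x*sin(5*pi*x)/(5*pi) - sin(5*pi*x)/pi + 2*cos(5*pi*x)/(25*pi**2); evaluating from -1 to 1: ∫_{-1}^{1} (2*x - 5) cos(-5*pi*x) dx = (-2/(25*pi**2)) - (-2/(25*pi**2)) = 0.
Hence Re(c_{-5}) = (1/2)·(0) = 0.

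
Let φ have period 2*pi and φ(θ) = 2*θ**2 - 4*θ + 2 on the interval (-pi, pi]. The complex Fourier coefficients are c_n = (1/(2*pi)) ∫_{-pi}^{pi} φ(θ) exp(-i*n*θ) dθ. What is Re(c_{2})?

Since φ is real-valued, Re(c_{2}) = (1/(2*pi)) ∫_{-pi}^{pi} φ(θ) cos(2*θ) dθ = a_{2}/2.
Integrating by parts twice (tabular method), an antiderivative of (2*θ**2 - 4*θ + 2) cos(2*θ) is θ**2*sin(2*θ) - 2*θ*sin(2*θ) + θ*cos(2*θ) + sin(2*θ)/2 - cos(2*θ); evaluating from -pi to pi: ∫_{-pi}^{pi} (2*θ**2 - 4*θ + 2) cos(2*θ) dθ = (-1 + pi) - (-pi - 1) = 2*pi.
Hence Re(c_{2}) = (1/(2*pi))·(2*pi) = 1.

1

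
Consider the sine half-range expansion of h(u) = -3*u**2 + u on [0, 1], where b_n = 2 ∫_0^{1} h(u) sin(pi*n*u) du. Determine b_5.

b_5 = 2 ∫_0^{1} (-3*u**2 + u) sin(5*pi*u) du.
Integrating by parts twice (tabular method), an antiderivative of (-3*u**2 + u) sin(5*pi*u) is 3*u**2*cos(5*pi*u)/(5*pi) - 6*u*sin(5*pi*u)/(25*pi**2) - u*cos(5*pi*u)/(5*pi) + sin(5*pi*u)/(25*pi**2) - 6*cos(5*pi*u)/(125*pi**3); evaluating from 0 to 1: ∫_{0}^{1} (-3*u**2 + u) sin(5*pi*u) du = (2*(3 - 25*pi**2)/(125*pi**3)) - (-6/(125*pi**3)) = 2*(6 - 25*pi**2)/(125*pi**3).
Hence b_5 = 2·(2*(6 - 25*pi**2)/(125*pi**3)) = 4*(6 - 25*pi**2)/(125*pi**3).

4*(6 - 25*pi**2)/(125*pi**3)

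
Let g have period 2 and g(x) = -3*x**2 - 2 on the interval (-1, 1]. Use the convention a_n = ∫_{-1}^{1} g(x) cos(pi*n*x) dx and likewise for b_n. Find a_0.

-6

a_0 = ∫_{-1}^{1} g(x) dx = -6.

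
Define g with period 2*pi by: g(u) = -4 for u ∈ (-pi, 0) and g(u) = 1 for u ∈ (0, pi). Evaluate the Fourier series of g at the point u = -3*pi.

-3/2

u = -3*pi differs from u = -pi by -1 full period(s), and the series is 2*pi-periodic.
At u = -pi the one-sided limits are g(-pi^-) = 1 and g(-pi^+) = -4.
By Dirichlet's theorem the series converges to their average, [(1) + (-4)]/2 = -3/2.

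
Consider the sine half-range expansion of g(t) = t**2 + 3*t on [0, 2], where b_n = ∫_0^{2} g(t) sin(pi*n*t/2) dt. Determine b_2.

-10/pi

b_2 = ∫_0^{2} (t**2 + 3*t) sin(pi*t) dt.
Integrating by parts twice (tabular method), an antiderivative of (t**2 + 3*t) sin(pi*t) is -t**2*cos(pi*t)/pi + 2*t*sin(pi*t)/pi**2 - 3*t*cos(pi*t)/pi + 3*sin(pi*t)/pi**2 + 2*cos(pi*t)/pi**3; evaluating from 0 to 2: ∫_{0}^{2} (t**2 + 3*t) sin(pi*t) dt = (-10/pi + 2/pi**3) - (2/pi**3) = -10/pi.
Hence b_2 = -10/pi.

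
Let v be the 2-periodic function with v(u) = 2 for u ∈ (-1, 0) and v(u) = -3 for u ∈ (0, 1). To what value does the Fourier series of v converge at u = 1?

u = 1 differs from u = -1 by 1 full period(s), and the series is 2-periodic.
At u = -1 the one-sided limits are v(-1^-) = -3 and v(-1^+) = 2.
By Dirichlet's theorem the series converges to their average, [(-3) + (2)]/2 = -1/2.

-1/2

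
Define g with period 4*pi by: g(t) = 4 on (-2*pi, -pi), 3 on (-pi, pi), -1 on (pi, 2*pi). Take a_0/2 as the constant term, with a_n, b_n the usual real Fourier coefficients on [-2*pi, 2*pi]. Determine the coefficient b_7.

-5/(7*pi)

b_7 = (1/(2*pi)) ∫_{-2*pi}^{2*pi} g(t) sin(7*t/2) dt.
Split the integral at the breakpoints.
Directly, an antiderivative of (4) sin(7*t/2) is -8*cos(7*t/2)/7; evaluating from -2*pi to -pi: ∫_{-2*pi}^{-pi} (4) sin(7*t/2) dt = (0) - (8/7) = -8/7.
Directly, an antiderivative of (3) sin(7*t/2) is -6*cos(7*t/2)/7; evaluating from -pi to pi: ∫_{-pi}^{pi} (3) sin(7*t/2) dt = (0) - (0) = 0.
Directly, an antiderivative of (-1) sin(7*t/2) is 2*cos(7*t/2)/7; evaluating from pi to 2*pi: ∫_{pi}^{2*pi} (-1) sin(7*t/2) dt = (-2/7) - (0) = -2/7.
Summing the pieces and multiplying by (1/(2*pi)) gives b_7 = -5/(7*pi).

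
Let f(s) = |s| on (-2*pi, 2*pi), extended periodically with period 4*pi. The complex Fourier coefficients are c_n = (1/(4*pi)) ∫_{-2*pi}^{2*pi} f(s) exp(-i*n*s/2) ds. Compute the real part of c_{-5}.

Since f is real-valued, Re(c_{-5}) = (1/(4*pi)) ∫_{-2*pi}^{2*pi} f(s) cos(-5*s/2) ds = a_{5}/2.
f is even and cos(-5*s/2) is even, so the integrand is even: ∫_{-2*pi}^{2*pi} f(s) cos(-5*s/2) ds = 2∫_0^{2*pi} f(s) cos(-5*s/2) ds.
Integrating by parts (boundary term plus one more integral), an antiderivative of (s) cos(-5*s/2) is 2*s*sin(5*s/2)/5 + 4*cos(5*s/2)/25; evaluating from 0 to 2*pi: ∫_{0}^{2*pi} (s) cos(-5*s/2) ds = (-4/25) - (4/25) = -8/25.
So ∫_{-2*pi}^{2*pi} f(s) cos(-5*s/2) ds = -16/25.
Hence Re(c_{-5}) = (1/(4*pi))·(-16/25) = -4/(25*pi).

-4/(25*pi)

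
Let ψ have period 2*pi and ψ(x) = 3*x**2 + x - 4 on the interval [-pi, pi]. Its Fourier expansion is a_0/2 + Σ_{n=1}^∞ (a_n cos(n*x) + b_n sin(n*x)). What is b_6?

-1/3

b_6 = 1/pi ∫_{-pi}^{pi} ψ(x) sin(6*x) dx.
Integrating by parts twice (tabular method), an antiderivative of (3*x**2 + x - 4) sin(6*x) is -x**2*cos(6*x)/2 + x*sin(6*x)/6 - x*cos(6*x)/6 + sin(6*x)/36 + 25*cos(6*x)/36; evaluating from -pi to pi: ∫_{-pi}^{pi} (3*x**2 + x - 4) sin(6*x) dx = (-pi**2/2 - pi/6 + 25/36) - (-pi**2/2 + pi/6 + 25/36) = -pi/3.
Hence b_6 = (1/pi)·(-pi/3) = -1/3.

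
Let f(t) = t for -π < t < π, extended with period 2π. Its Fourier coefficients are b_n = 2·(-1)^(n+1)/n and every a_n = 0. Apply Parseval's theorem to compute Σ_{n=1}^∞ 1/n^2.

Parseval: Σ b_n^2 = (1/π) ∫_{-π}^{π} f(t)^2 dt = 2*pi**2/3.
Σ b_n^2 = Σ 4/n^2, so Σ 1/n^2 = (2*pi**2/3)/4 = pi**2/6.

pi**2/6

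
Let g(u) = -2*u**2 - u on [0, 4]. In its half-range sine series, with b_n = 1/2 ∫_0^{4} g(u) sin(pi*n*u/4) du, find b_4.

18/pi

b_4 = 1/2 ∫_0^{4} (-2*u**2 - u) sin(pi*u) du.
Integrating by parts twice (tabular method), an antiderivative of (-2*u**2 - u) sin(pi*u) is 2*u**2*cos(pi*u)/pi - 4*u*sin(pi*u)/pi**2 + u*cos(pi*u)/pi - sin(pi*u)/pi**2 - 4*cos(pi*u)/pi**3; evaluating from 0 to 4: ∫_{0}^{4} (-2*u**2 - u) sin(pi*u) du = (-4/pi**3 + 36/pi) - (-4/pi**3) = 36/pi.
Hence b_4 = (1/2)·(36/pi) = 18/pi.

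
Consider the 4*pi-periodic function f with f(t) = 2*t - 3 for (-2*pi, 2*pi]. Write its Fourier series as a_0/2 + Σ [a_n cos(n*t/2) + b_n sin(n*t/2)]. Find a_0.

-6

a_0 = (1/(2*pi)) ∫_{-2*pi}^{2*pi} f(t) dt = (1/(2*pi)) · (-12*pi) = -6.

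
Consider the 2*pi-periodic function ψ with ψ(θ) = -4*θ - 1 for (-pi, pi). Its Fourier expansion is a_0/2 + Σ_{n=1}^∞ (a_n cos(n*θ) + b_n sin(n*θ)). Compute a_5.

a_5 = 1/pi ∫_{-pi}^{pi} ψ(θ) cos(5*θ) dθ.
Integrating by parts (boundary term plus one more integral), an antiderivative of (-4*θ - 1) cos(5*θ) is -4*θ*sin(5*θ)/5 - sin(5*θ)/5 - 4*cos(5*θ)/25; evaluating from -pi to pi: ∫_{-pi}^{pi} (-4*θ - 1) cos(5*θ) dθ = (4/25) - (4/25) = 0.
Hence a_5 = (1/pi)·(0) = 0.

0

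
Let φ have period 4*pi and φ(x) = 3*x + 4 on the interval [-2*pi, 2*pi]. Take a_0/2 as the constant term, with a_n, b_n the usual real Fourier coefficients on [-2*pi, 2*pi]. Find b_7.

b_7 = (1/(2*pi)) ∫_{-2*pi}^{2*pi} φ(x) sin(7*x/2) dx.
Integrating by parts (boundary term plus one more integral), an antiderivative of (3*x + 4) sin(7*x/2) is -6*x*cos(7*x/2)/7 + 12*sin(7*x/2)/49 - 8*cos(7*x/2)/7; evaluating from -2*pi to 2*pi: ∫_{-2*pi}^{2*pi} (3*x + 4) sin(7*x/2) dx = (8/7 + 12*pi/7) - (8/7 - 12*pi/7) = 24*pi/7.
Hence b_7 = (1/(2*pi))·(24*pi/7) = 12/7.

12/7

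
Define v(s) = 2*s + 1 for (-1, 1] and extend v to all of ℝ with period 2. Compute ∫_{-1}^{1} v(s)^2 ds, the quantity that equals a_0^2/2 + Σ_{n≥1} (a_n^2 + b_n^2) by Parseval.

14/3

∫_{-1}^{1} v(s)^2 ds = 14/3.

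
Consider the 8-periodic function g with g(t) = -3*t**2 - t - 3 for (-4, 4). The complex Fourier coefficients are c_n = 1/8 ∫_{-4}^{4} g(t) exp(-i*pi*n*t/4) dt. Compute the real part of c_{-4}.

Since g is real-valued, Re(c_{-4}) = 1/8 ∫_{-4}^{4} g(t) cos(-pi*t) dt = a_{4}/2.
Integrating by parts twice (tabular method), an antiderivative of (-3*t**2 - t - 3) cos(-pi*t) is -3*t**2*sin(pi*t)/pi - t*sin(pi*t)/pi - 6*t*cos(pi*t)/pi**2 - 3*sin(pi*t)/pi + 6*sin(pi*t)/pi**3 - cos(pi*t)/pi**2; evaluating from -4 to 4: ∫_{-4}^{4} (-3*t**2 - t - 3) cos(-pi*t) dt = (-25/pi**2) - (23/pi**2) = -48/pi**2.
Hence Re(c_{-4}) = (1/8)·(-48/pi**2) = -6/pi**2.

-6/pi**2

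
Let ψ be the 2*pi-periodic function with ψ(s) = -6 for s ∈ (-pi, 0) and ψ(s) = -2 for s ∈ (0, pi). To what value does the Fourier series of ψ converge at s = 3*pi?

s = 3*pi differs from s = -pi by 2 full period(s), and the series is 2*pi-periodic.
At s = -pi the one-sided limits are ψ(-pi^-) = -2 and ψ(-pi^+) = -6.
By Dirichlet's theorem the series converges to their average, [(-2) + (-6)]/2 = -4.

-4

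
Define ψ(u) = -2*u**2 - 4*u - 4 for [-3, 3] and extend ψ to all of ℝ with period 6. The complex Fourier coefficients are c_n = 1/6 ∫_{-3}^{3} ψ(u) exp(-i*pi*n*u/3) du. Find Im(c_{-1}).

Since ψ is real-valued, Im(c_{-1}) = -1/6 ∫_{-3}^{3} ψ(u) sin(-pi*u/3) du = b_{1}/2.
Integrating by parts twice (tabular method), an antiderivative of (-2*u**2 - 4*u - 4) sin(-pi*u/3) is -6*u**2*cos(pi*u/3)/pi + 36*u*sin(pi*u/3)/pi**2 - 12*u*cos(pi*u/3)/pi + 36*sin(pi*u/3)/pi**2 - 12*cos(pi*u/3)/pi + 108*cos(pi*u/3)/pi**3; evaluating from -3 to 3: ∫_{-3}^{3} (-2*u**2 - 4*u - 4) sin(-pi*u/3) du = (-108/pi**3 + 102/pi) - (-108/pi**3 + 30/pi) = 72/pi.
Hence Im(c_{-1}) = (-1/6)·(72/pi) = -12/pi.

-12/pi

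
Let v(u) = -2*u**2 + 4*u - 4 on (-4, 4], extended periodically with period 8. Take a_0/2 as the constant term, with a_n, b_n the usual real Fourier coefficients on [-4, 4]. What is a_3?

a_3 = 1/4 ∫_{-4}^{4} v(u) cos(3*pi*u/4) du.
Integrating by parts twice (tabular method), an antiderivative of (-2*u**2 + 4*u - 4) cos(3*pi*u/4) is -8*u**2*sin(3*pi*u/4)/(3*pi) + 16*u*sin(3*pi*u/4)/(3*pi) - 64*u*cos(3*pi*u/4)/(9*pi**2) - 16*sin(3*pi*u/4)/(3*pi) + 256*sin(3*pi*u/4)/(27*pi**3) + 64*cos(3*pi*u/4)/(9*pi**2); evaluating from -4 to 4: ∫_{-4}^{4} (-2*u**2 + 4*u - 4) cos(3*pi*u/4) du = (64/(3*pi**2)) - (-320/(9*pi**2)) = 512/(9*pi**2).
Hence a_3 = (1/4)·(512/(9*pi**2)) = 128/(9*pi**2).

128/(9*pi**2)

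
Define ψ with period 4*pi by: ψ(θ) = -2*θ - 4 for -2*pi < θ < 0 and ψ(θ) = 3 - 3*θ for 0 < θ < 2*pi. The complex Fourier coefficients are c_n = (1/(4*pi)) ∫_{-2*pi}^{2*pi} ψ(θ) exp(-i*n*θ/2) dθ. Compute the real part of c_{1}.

Since ψ is real-valued, Re(c_{1}) = (1/(4*pi)) ∫_{-2*pi}^{2*pi} ψ(θ) cos(θ/2) dθ = a_{1}/2.
Split the integral at the breakpoints.
Integrating by parts (boundary term plus one more integral), an antiderivative of (-2*θ - 4) cos(θ/2) is -4*θ*sin(θ/2) - 8*sin(θ/2) - 8*cos(θ/2); evaluating from -2*pi to 0: ∫_{-2*pi}^{0} (-2*θ - 4) cos(θ/2) dθ = (-8) - (8) = -16.
Integrating by parts (boundary term plus one more integral), an antiderivative of (3 - 3*θ) cos(θ/2) is -6*θ*sin(θ/2) + 6*sin(θ/2) - 12*cos(θ/2); evaluating from 0 to 2*pi: ∫_{0}^{2*pi} (3 - 3*θ) cos(θ/2) dθ = (12) - (-12) = 24.
So ∫_{-2*pi}^{2*pi} ψ(θ) cos(θ/2) dθ = 8.
Hence Re(c_{1}) = (1/(4*pi))·(8) = 2/pi.

2/pi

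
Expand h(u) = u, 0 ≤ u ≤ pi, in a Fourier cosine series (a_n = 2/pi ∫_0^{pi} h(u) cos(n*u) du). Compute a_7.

-4/(49*pi)

a_7 = 2/pi ∫_0^{pi} (u) cos(7*u) du.
Integrating by parts (boundary term plus one more integral), an antiderivative of (u) cos(7*u) is u*sin(7*u)/7 + cos(7*u)/49; evaluating from 0 to pi: ∫_{0}^{pi} (u) cos(7*u) du = (-1/49) - (1/49) = -2/49.
Hence a_7 = (2/pi)·(-2/49) = -4/(49*pi).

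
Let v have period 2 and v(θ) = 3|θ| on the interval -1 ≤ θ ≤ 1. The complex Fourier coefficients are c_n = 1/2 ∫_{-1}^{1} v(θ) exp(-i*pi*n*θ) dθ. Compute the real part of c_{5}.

Since v is real-valued, Re(c_{5}) = 1/2 ∫_{-1}^{1} v(θ) cos(5*pi*θ) dθ = a_{5}/2.
v is even and cos(5*pi*θ) is even, so the integrand is even: ∫_{-1}^{1} v(θ) cos(5*pi*θ) dθ = 2∫_0^{1} v(θ) cos(5*pi*θ) dθ.
Integrating by parts (boundary term plus one more integral), an antiderivative of (3*θ) cos(5*pi*θ) is 3*θ*sin(5*pi*θ)/(5*pi) + 3*cos(5*pi*θ)/(25*pi**2); evaluating from 0 to 1: ∫_{0}^{1} (3*θ) cos(5*pi*θ) dθ = (-3/(25*pi**2)) - (3/(25*pi**2)) = -6/(25*pi**2).
So ∫_{-1}^{1} v(θ) cos(5*pi*θ) dθ = -12/(25*pi**2).
Hence Re(c_{5}) = (1/2)·(-12/(25*pi**2)) = -6/(25*pi**2).

-6/(25*pi**2)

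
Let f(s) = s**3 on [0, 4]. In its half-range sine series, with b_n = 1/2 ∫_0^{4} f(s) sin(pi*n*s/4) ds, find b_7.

b_7 = 1/2 ∫_0^{4} (s**3) sin(7*pi*s/4) ds.
Integrating by parts three times (tabular method), an antiderivative of (s**3) sin(7*pi*s/4) is -4*s**3*cos(7*pi*s/4)/(7*pi) + 48*s**2*sin(7*pi*s/4)/(49*pi**2) + 384*s*cos(7*pi*s/4)/(343*pi**3) - 1536*sin(7*pi*s/4)/(2401*pi**4); evaluating from 0 to 4: ∫_{0}^{4} (s**3) sin(7*pi*s/4) ds = (256*(-6 + 49*pi**2)/(343*pi**3)) - (0) = 256*(-6 + 49*pi**2)/(343*pi**3).
Hence b_7 = (1/2)·(256*(-6 + 49*pi**2)/(343*pi**3)) = 128*(-6 + 49*pi**2)/(343*pi**3).

128*(-6 + 49*pi**2)/(343*pi**3)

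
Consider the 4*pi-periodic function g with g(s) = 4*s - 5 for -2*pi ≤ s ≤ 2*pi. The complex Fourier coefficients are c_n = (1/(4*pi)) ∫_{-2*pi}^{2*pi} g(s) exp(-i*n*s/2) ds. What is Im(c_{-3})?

8/3

Since g is real-valued, Im(c_{-3}) = -(1/(4*pi)) ∫_{-2*pi}^{2*pi} g(s) sin(-3*s/2) ds = b_{3}/2.
Integrating by parts (boundary term plus one more integral), an antiderivative of (4*s - 5) sin(-3*s/2) is 8*s*cos(3*s/2)/3 - 16*sin(3*s/2)/9 - 10*cos(3*s/2)/3; evaluating from -2*pi to 2*pi: ∫_{-2*pi}^{2*pi} (4*s - 5) sin(-3*s/2) ds = (10/3 - 16*pi/3) - (10/3 + 16*pi/3) = -32*pi/3.
Hence Im(c_{-3}) = (-1/(4*pi))·(-32*pi/3) = 8/3.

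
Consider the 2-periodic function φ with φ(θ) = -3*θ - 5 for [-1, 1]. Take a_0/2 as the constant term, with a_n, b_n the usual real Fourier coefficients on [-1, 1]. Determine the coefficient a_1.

0

a_1 = ∫_{-1}^{1} φ(θ) cos(pi*θ) dθ.
Integrating by parts (boundary term plus one more integral), an antiderivative of (-3*θ - 5) cos(pi*θ) is -3*θ*sin(pi*θ)/pi - 5*sin(pi*θ)/pi - 3*cos(pi*θ)/pi**2; evaluating from -1 to 1: ∫_{-1}^{1} (-3*θ - 5) cos(pi*θ) dθ = (3/pi**2) - (3/pi**2) = 0.
Hence a_1 = 0.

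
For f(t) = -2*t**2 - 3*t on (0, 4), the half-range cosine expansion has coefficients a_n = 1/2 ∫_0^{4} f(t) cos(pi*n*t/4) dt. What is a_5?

176/(25*pi**2)

a_5 = 1/2 ∫_0^{4} (-2*t**2 - 3*t) cos(5*pi*t/4) dt.
Integrating by parts twice (tabular method), an antiderivative of (-2*t**2 - 3*t) cos(5*pi*t/4) is -8*t**2*sin(5*pi*t/4)/(5*pi) - 12*t*sin(5*pi*t/4)/(5*pi) - 64*t*cos(5*pi*t/4)/(25*pi**2) + 256*sin(5*pi*t/4)/(125*pi**3) - 48*cos(5*pi*t/4)/(25*pi**2); evaluating from 0 to 4: ∫_{0}^{4} (-2*t**2 - 3*t) cos(5*pi*t/4) dt = (304/(25*pi**2)) - (-48/(25*pi**2)) = 352/(25*pi**2).
Hence a_5 = (1/2)·(352/(25*pi**2)) = 176/(25*pi**2).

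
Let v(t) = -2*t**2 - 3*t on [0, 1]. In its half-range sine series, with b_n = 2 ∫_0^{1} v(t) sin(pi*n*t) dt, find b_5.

-2/pi + 16/(125*pi**3)

b_5 = 2 ∫_0^{1} (-2*t**2 - 3*t) sin(5*pi*t) dt.
Integrating by parts twice (tabular method), an antiderivative of (-2*t**2 - 3*t) sin(5*pi*t) is 2*t**2*cos(5*pi*t)/(5*pi) - 4*t*sin(5*pi*t)/(25*pi**2) + 3*t*cos(5*pi*t)/(5*pi) - 3*sin(5*pi*t)/(25*pi**2) - 4*cos(5*pi*t)/(125*pi**3); evaluating from 0 to 1: ∫_{0}^{1} (-2*t**2 - 3*t) sin(5*pi*t) dt = ((4/125 - pi**2)/pi**3) - (-4/(125*pi**3)) = (8/125 - pi**2)/pi**3.
Hence b_5 = 2·((8/125 - pi**2)/pi**3) = -2/pi + 16/(125*pi**3).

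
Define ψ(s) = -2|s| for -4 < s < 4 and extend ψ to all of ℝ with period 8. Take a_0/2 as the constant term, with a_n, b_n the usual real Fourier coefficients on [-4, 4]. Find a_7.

32/(49*pi**2)

a_7 = 1/4 ∫_{-4}^{4} ψ(s) cos(7*pi*s/4) ds.
ψ is even and cos(7*pi*s/4) is even, so the integrand is even and a_7 = 1/2 ∫_0^{4} ψ(s) cos(7*pi*s/4) ds.
Integrating by parts (boundary term plus one more integral), an antiderivative of (-2*s) cos(7*pi*s/4) is -8*s*sin(7*pi*s/4)/(7*pi) - 32*cos(7*pi*s/4)/(49*pi**2); evaluating from 0 to 4: ∫_{0}^{4} (-2*s) cos(7*pi*s/4) ds = (32/(49*pi**2)) - (-32/(49*pi**2)) = 64/(49*pi**2).
Hence a_7 = (1/2)·(64/(49*pi**2)) = 32/(49*pi**2).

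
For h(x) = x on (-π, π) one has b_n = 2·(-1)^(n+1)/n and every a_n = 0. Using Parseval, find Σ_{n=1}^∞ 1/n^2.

Parseval: Σ b_n^2 = (1/π) ∫_{-π}^{π} h(x)^2 dx = 2*pi**2/3.
Σ b_n^2 = Σ 4/n^2, so Σ 1/n^2 = (2*pi**2/3)/4 = pi**2/6.

pi**2/6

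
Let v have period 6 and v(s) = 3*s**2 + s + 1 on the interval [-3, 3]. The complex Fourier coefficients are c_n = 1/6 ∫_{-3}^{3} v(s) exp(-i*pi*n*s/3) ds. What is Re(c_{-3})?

Since v is real-valued, Re(c_{-3}) = 1/6 ∫_{-3}^{3} v(s) cos(-pi*s) ds = a_{3}/2.
Integrating by parts twice (tabular method), an antiderivative of (3*s**2 + s + 1) cos(-pi*s) is 3*s**2*sin(pi*s)/pi + s*sin(pi*s)/pi + 6*s*cos(pi*s)/pi**2 - 6*sin(pi*s)/pi**3 + sin(pi*s)/pi + cos(pi*s)/pi**2; evaluating from -3 to 3: ∫_{-3}^{3} (3*s**2 + s + 1) cos(-pi*s) ds = (-19/pi**2) - (17/pi**2) = -36/pi**2.
Hence Re(c_{-3}) = (1/6)·(-36/pi**2) = -6/pi**2.

-6/pi**2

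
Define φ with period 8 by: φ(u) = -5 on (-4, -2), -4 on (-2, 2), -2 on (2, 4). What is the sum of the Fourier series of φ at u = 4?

-7/2

u = 4 differs from u = -4 by 1 full period(s), and the series is 8-periodic.
At u = -4 the one-sided limits are φ(-4^-) = -2 and φ(-4^+) = -5.
By Dirichlet's theorem the series converges to their average, [(-2) + (-5)]/2 = -7/2.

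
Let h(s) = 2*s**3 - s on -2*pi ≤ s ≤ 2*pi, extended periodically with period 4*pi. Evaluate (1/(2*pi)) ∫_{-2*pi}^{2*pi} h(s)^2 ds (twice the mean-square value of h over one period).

8*pi**2*(-336*pi**2 + 35 + 960*pi**4)/105

(1/(2*pi)) ∫_{-2*pi}^{2*pi} h(s)^2 ds = (1/(2*pi)) · (16*pi**3*(-336*pi**2 + 35 + 960*pi**4)/105) = 8*pi**2*(-336*pi**2 + 35 + 960*pi**4)/105.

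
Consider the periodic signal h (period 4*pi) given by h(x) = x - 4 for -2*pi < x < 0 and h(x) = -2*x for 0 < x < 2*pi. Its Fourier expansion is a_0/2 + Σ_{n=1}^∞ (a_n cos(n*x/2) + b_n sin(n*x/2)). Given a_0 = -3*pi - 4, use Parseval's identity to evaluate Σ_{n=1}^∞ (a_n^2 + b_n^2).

-4*pi + 8 + 13*pi**2/6

Parseval: a_0^2/2 + Σ_{n≥1} (a_n^2+b_n^2) = (1/(2*pi)) ∫_{-2*pi}^{2*pi} h(x)^2 dx = 16 + 8*pi + 20*pi**2/3.
Subtract a_0^2/2 = (4 + 3*pi)**2/2: Σ (a_n^2+b_n^2) = -4*pi + 8 + 13*pi**2/6.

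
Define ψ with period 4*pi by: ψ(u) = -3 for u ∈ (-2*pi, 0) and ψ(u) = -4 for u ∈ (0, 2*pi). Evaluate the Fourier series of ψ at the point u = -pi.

-3

ψ is continuous at u = -pi with value -3, so the series converges to -3 there.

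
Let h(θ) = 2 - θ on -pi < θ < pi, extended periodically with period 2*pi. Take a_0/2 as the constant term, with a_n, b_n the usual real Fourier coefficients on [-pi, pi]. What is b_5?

-2/5

b_5 = 1/pi ∫_{-pi}^{pi} h(θ) sin(5*θ) dθ.
Integrating by parts (boundary term plus one more integral), an antiderivative of (2 - θ) sin(5*θ) is θ*cos(5*θ)/5 - sin(5*θ)/25 - 2*cos(5*θ)/5; evaluating from -pi to pi: ∫_{-pi}^{pi} (2 - θ) sin(5*θ) dθ = (2/5 - pi/5) - (2/5 + pi/5) = -2*pi/5.
Hence b_5 = (1/pi)·(-2*pi/5) = -2/5.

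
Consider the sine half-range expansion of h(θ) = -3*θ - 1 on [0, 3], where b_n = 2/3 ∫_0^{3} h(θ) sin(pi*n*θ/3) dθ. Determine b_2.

b_2 = 2/3 ∫_0^{3} (-3*θ - 1) sin(2*pi*θ/3) dθ.
Integrating by parts (boundary term plus one more integral), an antiderivative of (-3*θ - 1) sin(2*pi*θ/3) is 9*θ*cos(2*pi*θ/3)/(2*pi) - 27*sin(2*pi*θ/3)/(4*pi**2) + 3*cos(2*pi*θ/3)/(2*pi); evaluating from 0 to 3: ∫_{0}^{3} (-3*θ - 1) sin(2*pi*θ/3) dθ = (15/pi) - (3/(2*pi)) = 27/(2*pi).
Hence b_2 = (2/3)·(27/(2*pi)) = 9/pi.

9/pi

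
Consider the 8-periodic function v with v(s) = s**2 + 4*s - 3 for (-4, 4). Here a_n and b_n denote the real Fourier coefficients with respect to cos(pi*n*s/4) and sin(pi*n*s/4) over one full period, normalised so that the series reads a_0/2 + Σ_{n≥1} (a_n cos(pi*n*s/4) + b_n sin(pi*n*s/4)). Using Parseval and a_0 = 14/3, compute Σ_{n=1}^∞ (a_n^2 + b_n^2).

Parseval: a_0^2/2 + Σ_{n≥1} (a_n^2+b_n^2) = 1/4 ∫_{-4}^{4} v(s)^2 ds = 3406/15.
Subtract a_0^2/2 = 98/9: Σ (a_n^2+b_n^2) = 9728/45.

9728/45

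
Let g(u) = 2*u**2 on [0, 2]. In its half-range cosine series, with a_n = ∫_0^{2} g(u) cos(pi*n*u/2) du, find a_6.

8/(9*pi**2)

a_6 = ∫_0^{2} (2*u**2) cos(3*pi*u) du.
Integrating by parts twice (tabular method), an antiderivative of (2*u**2) cos(3*pi*u) is 2*u**2*sin(3*pi*u)/(3*pi) + 4*u*cos(3*pi*u)/(9*pi**2) - 4*sin(3*pi*u)/(27*pi**3); evaluating from 0 to 2: ∫_{0}^{2} (2*u**2) cos(3*pi*u) du = (8/(9*pi**2)) - (0) = 8/(9*pi**2).
Hence a_6 = 8/(9*pi**2).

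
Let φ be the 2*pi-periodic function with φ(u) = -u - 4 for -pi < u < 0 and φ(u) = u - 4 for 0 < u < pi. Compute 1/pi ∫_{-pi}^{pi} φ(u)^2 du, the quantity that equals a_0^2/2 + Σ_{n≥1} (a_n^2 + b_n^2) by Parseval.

-8*pi + 2*pi**2/3 + 32

1/pi ∫_{-pi}^{pi} φ(u)^2 du = 1/pi · (2*pi*(-12*pi + pi**2 + 48)/3) = -8*pi + 2*pi**2/3 + 32.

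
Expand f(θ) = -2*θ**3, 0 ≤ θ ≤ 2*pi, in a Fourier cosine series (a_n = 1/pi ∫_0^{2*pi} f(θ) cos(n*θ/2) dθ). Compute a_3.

a_3 = 1/pi ∫_0^{2*pi} (-2*θ**3) cos(3*θ/2) dθ.
Integrating by parts three times (tabular method), an antiderivative of (-2*θ**3) cos(3*θ/2) is -4*θ**3*sin(3*θ/2)/3 - 8*θ**2*cos(3*θ/2)/3 + 32*θ*sin(3*θ/2)/9 + 64*cos(3*θ/2)/27; evaluating from 0 to 2*pi: ∫_{0}^{2*pi} (-2*θ**3) cos(3*θ/2) dθ = (-64/27 + 32*pi**2/3) - (64/27) = -128/27 + 32*pi**2/3.
Hence a_3 = (1/pi)·(-128/27 + 32*pi**2/3) = 32*(-4 + 9*pi**2)/(27*pi).

32*(-4 + 9*pi**2)/(27*pi)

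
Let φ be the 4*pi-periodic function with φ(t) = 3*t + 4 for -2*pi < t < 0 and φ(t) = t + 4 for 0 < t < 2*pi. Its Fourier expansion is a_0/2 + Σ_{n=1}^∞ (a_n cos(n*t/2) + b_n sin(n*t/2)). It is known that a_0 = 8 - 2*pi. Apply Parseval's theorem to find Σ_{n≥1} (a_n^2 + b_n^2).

34*pi**2/3

Parseval: a_0^2/2 + Σ_{n≥1} (a_n^2+b_n^2) = (1/(2*pi)) ∫_{-2*pi}^{2*pi} φ(t)^2 dt = -16*pi + 32 + 40*pi**2/3.
Subtract a_0^2/2 = 2*(4 - pi)**2: Σ (a_n^2+b_n^2) = 34*pi**2/3.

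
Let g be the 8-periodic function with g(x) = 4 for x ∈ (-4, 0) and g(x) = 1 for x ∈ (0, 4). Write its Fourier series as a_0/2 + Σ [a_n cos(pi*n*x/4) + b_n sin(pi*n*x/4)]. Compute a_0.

5

a_0 = 1/4 ∫_{-4}^{4} g(x) dx = 1/4 · (20) = 5.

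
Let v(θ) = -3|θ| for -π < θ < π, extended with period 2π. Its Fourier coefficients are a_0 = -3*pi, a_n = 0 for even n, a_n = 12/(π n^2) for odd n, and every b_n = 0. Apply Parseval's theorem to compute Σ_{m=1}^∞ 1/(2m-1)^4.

Parseval: a_0^2/2 + Σ a_n^2 = (1/π) ∫_{-π}^{π} v(θ)^2 dθ = 6*pi**2.
Subtract a_0^2/2 = 9*pi**2/2: Σ a_n^2 = 3*pi**2/2.
Only odd n contribute, with a_n^2 = 144/(π^2 n^4), so Σ_{m≥1} 1/(2m-1)^4 = π^2·(3*pi**2/2)/144 = pi**4/96.

pi**4/96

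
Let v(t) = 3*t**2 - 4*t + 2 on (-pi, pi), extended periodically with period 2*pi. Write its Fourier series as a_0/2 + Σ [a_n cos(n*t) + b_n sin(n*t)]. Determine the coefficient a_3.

a_3 = 1/pi ∫_{-pi}^{pi} v(t) cos(3*t) dt.
Integrating by parts twice (tabular method), an antiderivative of (3*t**2 - 4*t + 2) cos(3*t) is t**2*sin(3*t) - 4*t*sin(3*t)/3 + 2*t*cos(3*t)/3 + 4*sin(3*t)/9 - 4*cos(3*t)/9; evaluating from -pi to pi: ∫_{-pi}^{pi} (3*t**2 - 4*t + 2) cos(3*t) dt = (4/9 - 2*pi/3) - (4/9 + 2*pi/3) = -4*pi/3.
Hence a_3 = (1/pi)·(-4*pi/3) = -4/3.

-4/3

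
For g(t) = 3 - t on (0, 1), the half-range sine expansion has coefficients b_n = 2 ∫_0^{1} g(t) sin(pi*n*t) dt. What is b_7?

10/(7*pi)

b_7 = 2 ∫_0^{1} (3 - t) sin(7*pi*t) dt.
Integrating by parts (boundary term plus one more integral), an antiderivative of (3 - t) sin(7*pi*t) is t*cos(7*pi*t)/(7*pi) - sin(7*pi*t)/(49*pi**2) - 3*cos(7*pi*t)/(7*pi); evaluating from 0 to 1: ∫_{0}^{1} (3 - t) sin(7*pi*t) dt = (2/(7*pi)) - (-3/(7*pi)) = 5/(7*pi).
Hence b_7 = 2·(5/(7*pi)) = 10/(7*pi).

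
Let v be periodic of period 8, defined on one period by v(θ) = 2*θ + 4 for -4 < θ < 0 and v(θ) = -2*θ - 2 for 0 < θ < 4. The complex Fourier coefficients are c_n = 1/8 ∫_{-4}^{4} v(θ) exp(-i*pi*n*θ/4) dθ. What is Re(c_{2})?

0

Since v is real-valued, Re(c_{2}) = 1/8 ∫_{-4}^{4} v(θ) cos(pi*θ/2) dθ = a_{2}/2.
Split the integral at the breakpoints.
Integrating by parts (boundary term plus one more integral), an antiderivative of (2*θ + 4) cos(pi*θ/2) is 4*θ*sin(pi*θ/2)/pi + 8*sin(pi*θ/2)/pi + 8*cos(pi*θ/2)/pi**2; evaluating from -4 to 0: ∫_{-4}^{0} (2*θ + 4) cos(pi*θ/2) dθ = (8/pi**2) - (8/pi**2) = 0.
Integrating by parts (boundary term plus one more integral), an antiderivative of (-2*θ - 2) cos(pi*θ/2) is -4*θ*sin(pi*θ/2)/pi - 4*sin(pi*θ/2)/pi - 8*cos(pi*θ/2)/pi**2; evaluating from 0 to 4: ∫_{0}^{4} (-2*θ - 2) cos(pi*θ/2) dθ = (-8/pi**2) - (-8/pi**2) = 0.
So ∫_{-4}^{4} v(θ) cos(pi*θ/2) dθ = 0.
Hence Re(c_{2}) = (1/8)·(0) = 0.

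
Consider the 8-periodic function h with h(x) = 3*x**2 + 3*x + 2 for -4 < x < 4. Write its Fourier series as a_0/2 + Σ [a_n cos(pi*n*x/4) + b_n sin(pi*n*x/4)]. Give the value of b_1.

b_1 = 1/4 ∫_{-4}^{4} h(x) sin(pi*x/4) dx.
Integrating by parts twice (tabular method), an antiderivative of (3*x**2 + 3*x + 2) sin(pi*x/4) is -12*x**2*cos(pi*x/4)/pi + 96*x*sin(pi*x/4)/pi**2 - 12*x*cos(pi*x/4)/pi + 48*sin(pi*x/4)/pi**2 - 8*cos(pi*x/4)/pi + 384*cos(pi*x/4)/pi**3; evaluating from -4 to 4: ∫_{-4}^{4} (3*x**2 + 3*x + 2) sin(pi*x/4) dx = (-384/pi**3 + 248/pi) - (-384/pi**3 + 152/pi) = 96/pi.
Hence b_1 = (1/4)·(96/pi) = 24/pi.

24/pi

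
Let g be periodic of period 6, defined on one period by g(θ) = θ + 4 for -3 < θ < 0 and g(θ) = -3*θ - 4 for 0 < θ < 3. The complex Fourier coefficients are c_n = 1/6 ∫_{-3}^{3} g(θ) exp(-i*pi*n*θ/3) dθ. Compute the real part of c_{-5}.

12/(25*pi**2)

Since g is real-valued, Re(c_{-5}) = 1/6 ∫_{-3}^{3} g(θ) cos(-5*pi*θ/3) dθ = a_{5}/2.
Split the integral at the breakpoints.
Integrating by parts (boundary term plus one more integral), an antiderivative of (θ + 4) cos(-5*pi*θ/3) is 3*θ*sin(5*pi*θ/3)/(5*pi) + 12*sin(5*pi*θ/3)/(5*pi) + 9*cos(5*pi*θ/3)/(25*pi**2); evaluating from -3 to 0: ∫_{-3}^{0} (θ + 4) cos(-5*pi*θ/3) dθ = (9/(25*pi**2)) - (-9/(25*pi**2)) = 18/(25*pi**2).
Integrating by parts (boundary term plus one more integral), an antiderivative of (-3*θ - 4) cos(-5*pi*θ/3) is -9*θ*sin(5*pi*θ/3)/(5*pi) - 12*sin(5*pi*θ/3)/(5*pi) - 27*cos(5*pi*θ/3)/(25*pi**2); evaluating from 0 to 3: ∫_{0}^{3} (-3*θ - 4) cos(-5*pi*θ/3) dθ = (27/(25*pi**2)) - (-27/(25*pi**2)) = 54/(25*pi**2).
So ∫_{-3}^{3} g(θ) cos(-5*pi*θ/3) dθ = 72/(25*pi**2).
Hence Re(c_{-5}) = (1/6)·(72/(25*pi**2)) = 12/(25*pi**2).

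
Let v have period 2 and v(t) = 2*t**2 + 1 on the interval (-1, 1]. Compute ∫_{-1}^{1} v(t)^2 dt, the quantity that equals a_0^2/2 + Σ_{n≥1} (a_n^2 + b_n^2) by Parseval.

94/15

∫_{-1}^{1} v(t)^2 dt = 94/15.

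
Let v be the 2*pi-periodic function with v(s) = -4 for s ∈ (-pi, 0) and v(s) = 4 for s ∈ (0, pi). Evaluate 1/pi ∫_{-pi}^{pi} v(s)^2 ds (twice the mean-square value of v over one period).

1/pi ∫_{-pi}^{pi} v(s)^2 ds = 1/pi · (32*pi) = 32.

32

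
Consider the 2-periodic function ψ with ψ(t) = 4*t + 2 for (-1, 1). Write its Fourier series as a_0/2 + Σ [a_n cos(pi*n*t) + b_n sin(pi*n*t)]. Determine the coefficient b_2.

-4/pi

b_2 = ∫_{-1}^{1} ψ(t) sin(2*pi*t) dt.
Integrating by parts (boundary term plus one more integral), an antiderivative of (4*t + 2) sin(2*pi*t) is -2*t*cos(2*pi*t)/pi + sin(2*pi*t)/pi**2 - cos(2*pi*t)/pi; evaluating from -1 to 1: ∫_{-1}^{1} (4*t + 2) sin(2*pi*t) dt = (-3/pi) - (1/pi) = -4/pi.
Hence b_2 = -4/pi.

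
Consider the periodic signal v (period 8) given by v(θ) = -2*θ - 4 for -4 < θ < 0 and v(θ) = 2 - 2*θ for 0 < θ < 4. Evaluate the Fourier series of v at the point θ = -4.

θ = -4 differs from θ = 4 by -1 full period(s), and the series is 8-periodic.
At θ = 4 the one-sided limits are v(4^-) = -6 and v(4^+) = 4.
By Dirichlet's theorem the series converges to their average, [(-6) + (4)]/2 = -1.

-1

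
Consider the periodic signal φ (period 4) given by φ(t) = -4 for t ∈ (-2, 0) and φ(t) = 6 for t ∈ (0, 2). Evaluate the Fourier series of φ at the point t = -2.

t = -2 differs from t = 2 by -1 full period(s), and the series is 4-periodic.
At t = 2 the one-sided limits are φ(2^-) = 6 and φ(2^+) = -4.
By Dirichlet's theorem the series converges to their average, [(6) + (-4)]/2 = 1.

1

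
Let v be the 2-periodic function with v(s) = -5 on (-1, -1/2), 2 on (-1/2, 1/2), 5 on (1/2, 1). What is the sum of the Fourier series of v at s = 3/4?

5

v is continuous at s = 3/4 with value 5, so the series converges to 5 there.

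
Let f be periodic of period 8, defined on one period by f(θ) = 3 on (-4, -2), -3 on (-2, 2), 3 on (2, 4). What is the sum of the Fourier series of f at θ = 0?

-3

f is continuous at θ = 0 with value -3, so the series converges to -3 there.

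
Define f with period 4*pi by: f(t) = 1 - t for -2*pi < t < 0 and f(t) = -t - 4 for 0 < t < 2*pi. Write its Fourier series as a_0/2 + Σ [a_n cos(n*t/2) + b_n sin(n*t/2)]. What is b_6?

b_6 = (1/(2*pi)) ∫_{-2*pi}^{2*pi} f(t) sin(3*t) dt.
Split the integral at the breakpoints.
Integrating by parts (boundary term plus one more integral), an antiderivative of (1 - t) sin(3*t) is t*cos(3*t)/3 - sin(3*t)/9 - cos(3*t)/3; evaluating from -2*pi to 0: ∫_{-2*pi}^{0} (1 - t) sin(3*t) dt = (-1/3) - (-2*pi/3 - 1/3) = 2*pi/3.
Integrating by parts (boundary term plus one more integral), an antiderivative of (-t - 4) sin(3*t) is t*cos(3*t)/3 - sin(3*t)/9 + 4*cos(3*t)/3; evaluating from 0 to 2*pi: ∫_{0}^{2*pi} (-t - 4) sin(3*t) dt = (4/3 + 2*pi/3) - (4/3) = 2*pi/3.
Summing the pieces and multiplying by (1/(2*pi)) gives b_6 = 2/3.

2/3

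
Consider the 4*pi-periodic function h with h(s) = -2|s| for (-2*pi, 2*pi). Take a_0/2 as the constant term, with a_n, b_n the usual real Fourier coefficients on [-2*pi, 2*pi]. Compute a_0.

a_0 = (1/(2*pi)) ∫_{-2*pi}^{2*pi} h(s) ds = (1/(2*pi)) · (-8*pi**2) = -4*pi.

-4*pi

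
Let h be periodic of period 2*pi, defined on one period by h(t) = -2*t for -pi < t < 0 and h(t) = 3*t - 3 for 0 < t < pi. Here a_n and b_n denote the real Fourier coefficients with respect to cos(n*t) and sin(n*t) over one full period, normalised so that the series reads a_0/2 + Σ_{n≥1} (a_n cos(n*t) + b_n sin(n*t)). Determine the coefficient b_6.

b_6 = 1/pi ∫_{-pi}^{pi} h(t) sin(6*t) dt.
Split the integral at the breakpoints.
Integrating by parts (boundary term plus one more integral), an antiderivative of (-2*t) sin(6*t) is t*cos(6*t)/3 - sin(6*t)/18; evaluating from -pi to 0: ∫_{-pi}^{0} (-2*t) sin(6*t) dt = (0) - (-pi/3) = pi/3.
Integrating by parts (boundary term plus one more integral), an antiderivative of (3*t - 3) sin(6*t) is -t*cos(6*t)/2 + sin(6*t)/12 + cos(6*t)/2; evaluating from 0 to pi: ∫_{0}^{pi} (3*t - 3) sin(6*t) dt = (1/2 - pi/2) - (1/2) = -pi/2.
Summing the pieces and multiplying by (1/pi) gives b_6 = -1/6.

-1/6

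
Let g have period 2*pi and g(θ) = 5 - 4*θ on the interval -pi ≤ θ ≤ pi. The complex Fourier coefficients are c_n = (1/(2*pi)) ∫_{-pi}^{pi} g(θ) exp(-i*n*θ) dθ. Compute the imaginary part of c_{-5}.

Since g is real-valued, Im(c_{-5}) = -(1/(2*pi)) ∫_{-pi}^{pi} g(θ) sin(-5*θ) dθ = b_{5}/2.
Integrating by parts (boundary term plus one more integral), an antiderivative of (5 - 4*θ) sin(-5*θ) is -4*θ*cos(5*θ)/5 + 4*sin(5*θ)/25 + cos(5*θ); evaluating from -pi to pi: ∫_{-pi}^{pi} (5 - 4*θ) sin(-5*θ) dθ = (-1 + 4*pi/5) - (-4*pi/5 - 1) = 8*pi/5.
Hence Im(c_{-5}) = (-1/(2*pi))·(8*pi/5) = -4/5.

-4/5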